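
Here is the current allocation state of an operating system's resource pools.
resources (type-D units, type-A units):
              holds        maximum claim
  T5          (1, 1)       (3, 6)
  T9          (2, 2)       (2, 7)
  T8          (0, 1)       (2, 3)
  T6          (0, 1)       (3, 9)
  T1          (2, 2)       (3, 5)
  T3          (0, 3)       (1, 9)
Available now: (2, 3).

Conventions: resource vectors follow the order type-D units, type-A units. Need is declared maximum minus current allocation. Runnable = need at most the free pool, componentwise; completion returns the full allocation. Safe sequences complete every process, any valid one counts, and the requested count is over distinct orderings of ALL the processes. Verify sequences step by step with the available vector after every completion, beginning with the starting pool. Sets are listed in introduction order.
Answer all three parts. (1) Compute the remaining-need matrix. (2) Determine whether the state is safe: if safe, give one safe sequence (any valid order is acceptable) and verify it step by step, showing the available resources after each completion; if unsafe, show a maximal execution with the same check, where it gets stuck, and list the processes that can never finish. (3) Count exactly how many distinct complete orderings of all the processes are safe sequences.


(1) Remaining need (order type-D units, type-A units):
  T5: (2, 5)
  T9: (0, 5)
  T8: (2, 2)
  T6: (3, 8)
  T1: (1, 3)
  T3: (1, 6)
(2) SAFE. One safe sequence: T1, T8, T9, T6, T5, T3.
Key observation: T1 marks the first exact bind of the order: its need (1, 3) fits the free (2, 3) with zero slack on a requested resource.
Step-by-step check:
  pool = (2, 3)
  run T1 (needs (1, 3), free (2, 3)); after release of (2, 2) the pool is (4, 5)
  run T8 (needs (2, 2), free (4, 5)); after release of (0, 1) the pool is (4, 6)
  run T9 (needs (0, 5), free (4, 6)); after release of (2, 2) the pool is (6, 8)
  run T6 (needs (3, 8), free (6, 8)); after release of (0, 1) the pool is (6, 9)
  run T5 (needs (2, 5), free (6, 9)); after release of (1, 1) the pool is (7, 10)
  run T3 (needs (1, 6), free (7, 10)); after release of (0, 3) the pool is (7, 13)
(3) Exactly 66 of the possible complete orderings are safe sequences.


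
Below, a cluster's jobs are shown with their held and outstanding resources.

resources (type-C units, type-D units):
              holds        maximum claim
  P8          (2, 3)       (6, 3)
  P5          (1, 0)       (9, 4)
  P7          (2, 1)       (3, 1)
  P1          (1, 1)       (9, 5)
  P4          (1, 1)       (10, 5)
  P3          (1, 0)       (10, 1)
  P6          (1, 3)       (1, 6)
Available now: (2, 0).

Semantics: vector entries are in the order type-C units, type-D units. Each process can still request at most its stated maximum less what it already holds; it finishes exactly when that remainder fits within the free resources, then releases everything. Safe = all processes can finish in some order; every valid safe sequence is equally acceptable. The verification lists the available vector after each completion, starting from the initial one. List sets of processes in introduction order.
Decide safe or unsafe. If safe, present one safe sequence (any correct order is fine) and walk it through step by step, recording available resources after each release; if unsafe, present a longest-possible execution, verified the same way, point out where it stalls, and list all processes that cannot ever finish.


UNSAFE — no complete ordering exists.
Key observation: even finishing P7, P8, P6 leaves just (7, 7) free — too little type-C units for any of the remaining processes.
A maximal execution: P7, P8, P6 — then nothing else fits. Verifying each step:
  pool = (2, 0)
  run P7 (needs (1, 0), free (2, 0)); after release of (2, 1) the pool is (4, 1)
  run P8 (needs (4, 0), free (4, 1)); after release of (2, 3) the pool is (6, 4)
  run P6 (needs (0, 3), free (6, 4)); after release of (1, 3) the pool is (7, 7)
  P5 cannot run: need (8, 4) vs free (7, 7) (insufficient type-C units)
  P1 cannot run: need (8, 4) vs free (7, 7) (insufficient type-C units)
  P4 cannot run: need (9, 4) vs free (7, 7) (insufficient type-C units)
  P3 cannot run: need (9, 1) vs free (7, 7) (insufficient type-C units)
Never able to finish: P5, P1, P4 and P3.


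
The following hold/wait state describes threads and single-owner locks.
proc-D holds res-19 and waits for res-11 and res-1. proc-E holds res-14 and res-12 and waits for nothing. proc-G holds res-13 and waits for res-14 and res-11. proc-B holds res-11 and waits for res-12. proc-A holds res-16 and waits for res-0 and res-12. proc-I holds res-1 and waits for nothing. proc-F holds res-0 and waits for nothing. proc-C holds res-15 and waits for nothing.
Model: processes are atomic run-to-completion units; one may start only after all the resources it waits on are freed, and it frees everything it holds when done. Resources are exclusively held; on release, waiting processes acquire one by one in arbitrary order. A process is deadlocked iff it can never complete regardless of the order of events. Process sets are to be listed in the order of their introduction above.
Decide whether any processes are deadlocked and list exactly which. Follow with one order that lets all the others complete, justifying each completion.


The deadlocked set is empty.
Key observation: there is no circular wait here — follow any chain and it reaches a process that is free to run now.
A valid finishing order for the others: proc-E, proc-F, proc-B, proc-C, proc-I, proc-D, proc-A, proc-G.
Step-by-step check:
  proc-E waits on nothing -> runs at once and releases res-14 and res-12
  proc-F waits on nothing -> runs at once and releases res-0
  proc-B: everything it awaited (res-12) is free; runs, freeing res-11
  proc-C waits on nothing -> runs at once and releases res-15
  proc-I waits on nothing -> runs at once and releases res-1
  proc-D: everything it awaited (res-11 and res-1) is free; runs, freeing res-19
  proc-A: everything it awaited (res-0 and res-12) is free; runs, freeing res-16
  proc-G: everything it awaited (res-14 and res-11) is free; runs, freeing res-13


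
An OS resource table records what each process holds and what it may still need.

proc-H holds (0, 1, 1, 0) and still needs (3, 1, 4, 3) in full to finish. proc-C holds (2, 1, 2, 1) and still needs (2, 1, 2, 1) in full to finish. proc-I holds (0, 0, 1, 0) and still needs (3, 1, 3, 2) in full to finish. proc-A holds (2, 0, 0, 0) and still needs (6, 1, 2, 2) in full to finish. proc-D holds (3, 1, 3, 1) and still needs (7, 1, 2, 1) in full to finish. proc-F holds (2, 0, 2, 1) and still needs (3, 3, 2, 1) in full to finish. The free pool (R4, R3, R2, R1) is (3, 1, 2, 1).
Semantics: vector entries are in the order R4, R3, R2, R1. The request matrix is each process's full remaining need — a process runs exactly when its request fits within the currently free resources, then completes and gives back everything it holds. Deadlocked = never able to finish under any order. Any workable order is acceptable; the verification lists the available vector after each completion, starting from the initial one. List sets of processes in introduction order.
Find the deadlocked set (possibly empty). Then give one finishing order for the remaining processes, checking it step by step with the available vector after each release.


Deadlocked set: proc-H, proc-A, proc-D and proc-F.
Key observation: after proc-C, proc-I the pool peaks at (5, 2, 5, 2), and each blocked process is short somewhere: proc-H on R1; proc-A on R4; proc-D on R4; proc-F on R3.
A valid finishing order for the others: proc-C, proc-I. Verifying each step:
  pool = (3, 1, 2, 1)
  run proc-C (needs (2, 1, 2, 1), free (3, 1, 2, 1)); after release of (2, 1, 2, 1) the pool is (5, 2, 4, 2)
  run proc-I (needs (3, 1, 3, 2), free (5, 2, 4, 2)); after release of (0, 0, 1, 0) the pool is (5, 2, 5, 2)
The blocked processes can never fit:
  blocked: proc-H wants (3, 1, 4, 3), pool (5, 2, 5, 2) — not enough R1
  blocked: proc-A wants (6, 1, 2, 2), pool (5, 2, 5, 2) — not enough R4
  blocked: proc-D wants (7, 1, 2, 1), pool (5, 2, 5, 2) — not enough R4
  blocked: proc-F wants (3, 3, 2, 1), pool (5, 2, 5, 2) — not enough R3


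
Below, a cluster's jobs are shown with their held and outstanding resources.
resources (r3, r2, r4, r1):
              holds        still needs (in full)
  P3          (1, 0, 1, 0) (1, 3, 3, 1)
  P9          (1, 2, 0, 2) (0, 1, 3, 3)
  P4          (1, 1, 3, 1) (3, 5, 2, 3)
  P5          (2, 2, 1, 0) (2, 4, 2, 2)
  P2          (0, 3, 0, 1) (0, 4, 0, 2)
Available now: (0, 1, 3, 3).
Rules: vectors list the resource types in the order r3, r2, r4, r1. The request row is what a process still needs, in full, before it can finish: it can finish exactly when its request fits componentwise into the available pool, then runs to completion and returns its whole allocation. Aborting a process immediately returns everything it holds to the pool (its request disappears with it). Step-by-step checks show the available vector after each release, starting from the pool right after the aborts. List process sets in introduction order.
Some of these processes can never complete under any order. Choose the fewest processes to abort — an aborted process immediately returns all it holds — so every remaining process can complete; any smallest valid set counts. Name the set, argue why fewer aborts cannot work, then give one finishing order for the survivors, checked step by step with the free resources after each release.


The answer: abort P4.
Key observation: no ordering could ever have run P5 before the abort of P4; with (1, 1, 3, 1) back in the pool it fits at step 2.
Why nothing smaller works: aborting no one leaves the state deadlocked as given.
Survivors finish in the order: P9, P5, P3, P2. Walking it through (pool after the aborts first):
  pool = (1, 2, 6, 4)
  P9: need (0, 1, 3, 3) fits (1, 2, 6, 4); releases (1, 2, 0, 2), pool now (2, 4, 6, 6)
  P5: need (2, 4, 2, 2) fits (2, 4, 6, 6); releases (2, 2, 1, 0), pool now (4, 6, 7, 6)
  P3: need (1, 3, 3, 1) fits (4, 6, 7, 6); releases (1, 0, 1, 0), pool now (5, 6, 8, 6)
  P2: need (0, 4, 0, 2) fits (5, 6, 8, 6); releases (0, 3, 0, 1), pool now (5, 9, 8, 7)


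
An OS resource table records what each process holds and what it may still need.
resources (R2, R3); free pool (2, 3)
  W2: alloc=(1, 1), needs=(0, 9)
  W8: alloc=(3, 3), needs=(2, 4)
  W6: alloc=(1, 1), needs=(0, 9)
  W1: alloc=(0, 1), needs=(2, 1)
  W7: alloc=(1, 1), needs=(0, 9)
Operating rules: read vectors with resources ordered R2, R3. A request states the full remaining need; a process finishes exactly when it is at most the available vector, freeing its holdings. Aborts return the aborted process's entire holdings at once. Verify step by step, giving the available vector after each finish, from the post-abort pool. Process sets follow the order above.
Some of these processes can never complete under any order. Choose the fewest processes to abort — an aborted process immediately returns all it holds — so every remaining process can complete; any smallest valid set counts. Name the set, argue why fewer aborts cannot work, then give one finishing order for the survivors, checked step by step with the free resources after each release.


Abort W2 and W7.
Key observation: W6 was stuck for good until W2 and W7 gave back (2, 2); in the order shown it finishes at step 3.
No one abort is enough; case by case: W2 alone leaves W6 blocked (short on R3); W8 alone leaves W2 blocked (short on R3); W6 alone leaves W2 blocked (short on R3); W1 alone leaves W2 blocked (short on R3); W7 alone leaves W2 blocked (short on R3).
One survivor order: W8, W1, W6. Verifying each step (post-abort pool first):
  pool = (4, 5)
  run W8 (needs (2, 4), free (4, 5)); after release of (3, 3) the pool is (7, 8)
  run W1 (needs (2, 1), free (7, 8)); after release of (0, 1) the pool is (7, 9)
  run W6 (needs (0, 9), free (7, 9)); after release of (1, 1) the pool is (8, 10)


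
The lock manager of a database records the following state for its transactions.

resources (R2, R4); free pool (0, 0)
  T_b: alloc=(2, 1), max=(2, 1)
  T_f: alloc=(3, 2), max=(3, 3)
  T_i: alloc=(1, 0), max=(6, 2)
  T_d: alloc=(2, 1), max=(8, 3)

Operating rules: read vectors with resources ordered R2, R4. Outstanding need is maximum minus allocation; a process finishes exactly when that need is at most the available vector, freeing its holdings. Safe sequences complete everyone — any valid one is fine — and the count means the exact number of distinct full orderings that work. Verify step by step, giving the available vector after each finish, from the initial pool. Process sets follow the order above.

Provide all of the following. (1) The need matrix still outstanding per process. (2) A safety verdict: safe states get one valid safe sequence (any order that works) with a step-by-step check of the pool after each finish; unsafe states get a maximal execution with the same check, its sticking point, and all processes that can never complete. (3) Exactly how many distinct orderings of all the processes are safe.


(1) Outstanding need per process (order R2, R4):
  T_b: (0, 0)
  T_f: (0, 1)
  T_i: (5, 2)
  T_d: (6, 2)
(2) The state is SAFE; one workable sequence: T_b, T_f, T_i, T_d.
Key observation: T_f marks the first exact bind of the order: its need (0, 1) fits the free (2, 1) with zero slack on a requested resource.
Check, step by step:
  pool = (0, 0)
  run T_b (needs (0, 0), free (0, 0)); after release of (2, 1) the pool is (2, 1)
  run T_f (needs (0, 1), free (2, 1)); after release of (3, 2) the pool is (5, 3)
  run T_i (needs (5, 2), free (5, 3)); after release of (1, 0) the pool is (6, 3)
  run T_d (needs (6, 2), free (6, 3)); after release of (2, 1) the pool is (8, 4)
(3) The exact count: 1 of the possible complete orderings is a safe sequence.


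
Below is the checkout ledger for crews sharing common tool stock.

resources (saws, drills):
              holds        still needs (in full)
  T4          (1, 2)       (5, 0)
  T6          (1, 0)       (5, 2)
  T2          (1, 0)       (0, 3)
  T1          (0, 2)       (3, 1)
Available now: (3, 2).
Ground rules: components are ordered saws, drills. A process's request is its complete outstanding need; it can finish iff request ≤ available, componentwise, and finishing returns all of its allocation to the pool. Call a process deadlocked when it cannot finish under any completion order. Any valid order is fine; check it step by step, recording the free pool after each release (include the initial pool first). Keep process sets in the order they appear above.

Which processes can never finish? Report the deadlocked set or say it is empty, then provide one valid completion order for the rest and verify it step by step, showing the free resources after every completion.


Deadlocked: T4 and T6.
Key observation: the pool after T1, T2 is (4, 4); every surviving request exceeds it in saws, so progress ends there.
One completion order for the rest: T1, T2. Step-by-step check:
  pool = (3, 2)
  run T1 (needs (3, 1), free (3, 2)); after release of (0, 2) the pool is (3, 4)
  run T2 (needs (0, 3), free (3, 4)); after release of (1, 0) the pool is (4, 4)
The stuck group stays short no matter what:
  T4 cannot run: need (5, 0) vs free (4, 4) (insufficient saws)
  T6 cannot run: need (5, 2) vs free (4, 4) (insufficient saws)


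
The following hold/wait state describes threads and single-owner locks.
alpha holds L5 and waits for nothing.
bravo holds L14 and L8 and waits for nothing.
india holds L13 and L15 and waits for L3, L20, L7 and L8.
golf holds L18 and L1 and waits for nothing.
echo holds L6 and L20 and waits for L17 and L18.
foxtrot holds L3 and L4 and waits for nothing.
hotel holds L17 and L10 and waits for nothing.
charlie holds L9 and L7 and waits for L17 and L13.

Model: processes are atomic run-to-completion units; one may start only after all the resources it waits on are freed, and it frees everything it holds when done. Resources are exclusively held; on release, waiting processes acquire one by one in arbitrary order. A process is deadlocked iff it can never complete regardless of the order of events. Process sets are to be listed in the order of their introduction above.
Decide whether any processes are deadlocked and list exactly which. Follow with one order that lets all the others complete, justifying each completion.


Deadlocked: india and charlie.
Key observation: along india -> charlie -> india, each member waits on what the next one holds — a deadlock; no other process is dragged down with it.
One completion order for the rest: alpha, hotel, foxtrot, golf, bravo, echo.
Walking it through:
  alpha waits on nothing -> runs at once and releases L5
  hotel waits on nothing -> runs at once and releases L17 and L10
  foxtrot waits on nothing -> runs at once and releases L3 and L4
  golf waits on nothing -> runs at once and releases L18 and L1
  bravo waits on nothing -> runs at once and releases L14 and L8
  echo waits on L17 and L18 — all released -> runs and releases L6 and L20


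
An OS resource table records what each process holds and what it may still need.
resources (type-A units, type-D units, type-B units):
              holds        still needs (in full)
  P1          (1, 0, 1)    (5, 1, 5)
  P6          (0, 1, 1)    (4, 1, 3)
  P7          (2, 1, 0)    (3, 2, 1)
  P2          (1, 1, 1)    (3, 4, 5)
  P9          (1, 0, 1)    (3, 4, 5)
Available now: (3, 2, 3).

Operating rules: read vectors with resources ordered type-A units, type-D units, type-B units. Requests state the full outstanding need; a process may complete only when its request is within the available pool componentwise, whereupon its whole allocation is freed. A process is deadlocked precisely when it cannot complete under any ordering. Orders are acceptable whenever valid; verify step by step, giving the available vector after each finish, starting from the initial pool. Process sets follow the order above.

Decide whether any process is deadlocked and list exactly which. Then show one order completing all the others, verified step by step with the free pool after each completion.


Deadlocked set: P1, P2 and P9.
Key observation: after P7, P6 complete, (5, 4, 4) is the best the pool ever gets, yet each leftover process wants more type-B units.
One completion order for the rest: P7, P6. Step-by-step check:
  pool = (3, 2, 3)
  P7: need (3, 2, 1) fits (3, 2, 3); releases (2, 1, 0), pool now (5, 3, 3)
  P6: need (4, 1, 3) fits (5, 3, 3); releases (0, 1, 1), pool now (5, 4, 4)
None of the blocked processes ever fits:
  P1 cannot run: need (5, 1, 5) vs free (5, 4, 4) (insufficient type-B units)
  P2 cannot run: need (3, 4, 5) vs free (5, 4, 4) (insufficient type-B units)
  P9 cannot run: need (3, 4, 5) vs free (5, 4, 4) (insufficient type-B units)


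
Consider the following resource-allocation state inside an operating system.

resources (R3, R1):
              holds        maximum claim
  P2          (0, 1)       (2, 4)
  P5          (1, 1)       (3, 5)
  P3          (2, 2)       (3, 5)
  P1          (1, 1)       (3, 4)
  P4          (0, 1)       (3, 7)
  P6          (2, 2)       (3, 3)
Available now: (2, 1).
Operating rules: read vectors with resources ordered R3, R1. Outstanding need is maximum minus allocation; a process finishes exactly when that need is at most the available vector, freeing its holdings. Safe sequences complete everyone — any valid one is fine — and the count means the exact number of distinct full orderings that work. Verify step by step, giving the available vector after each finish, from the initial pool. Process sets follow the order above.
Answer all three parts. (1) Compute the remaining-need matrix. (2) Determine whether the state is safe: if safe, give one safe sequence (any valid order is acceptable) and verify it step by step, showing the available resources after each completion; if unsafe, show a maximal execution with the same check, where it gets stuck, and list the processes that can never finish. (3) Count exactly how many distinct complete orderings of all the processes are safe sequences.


(1) Outstanding need per process (order R3, R1):
  P2: (2, 3)
  P5: (2, 4)
  P3: (1, 3)
  P1: (2, 3)
  P4: (3, 6)
  P6: (1, 1)
(2) SAFE, for example via the order P6, P3, P2, P5, P1, P4.
Key observation: at P6 the run first touches a limit — (1, 1) against (2, 1), exact on a resource it actually requests.
Step-by-step check:
  pool = (2, 1)
  P6: need (1, 1) fits (2, 1); releases (2, 2), pool now (4, 3)
  P3: need (1, 3) fits (4, 3); releases (2, 2), pool now (6, 5)
  P2: need (2, 3) fits (6, 5); releases (0, 1), pool now (6, 6)
  P5: need (2, 4) fits (6, 6); releases (1, 1), pool now (7, 7)
  P1: need (2, 3) fits (7, 7); releases (1, 1), pool now (8, 8)
  P4: need (3, 6) fits (8, 8); releases (0, 1), pool now (8, 9)
(3) The exact count: 46 of the possible complete orderings are safe sequences.


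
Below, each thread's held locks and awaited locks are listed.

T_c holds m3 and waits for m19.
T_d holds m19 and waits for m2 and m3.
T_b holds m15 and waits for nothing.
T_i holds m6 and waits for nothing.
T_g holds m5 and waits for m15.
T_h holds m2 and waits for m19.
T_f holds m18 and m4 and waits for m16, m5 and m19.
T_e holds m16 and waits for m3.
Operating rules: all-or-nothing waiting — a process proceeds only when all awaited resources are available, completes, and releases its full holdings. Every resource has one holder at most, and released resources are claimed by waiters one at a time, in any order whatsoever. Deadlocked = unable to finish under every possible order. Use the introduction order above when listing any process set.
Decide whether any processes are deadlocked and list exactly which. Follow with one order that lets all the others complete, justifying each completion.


Deadlocked: T_c, T_d, T_h, T_f and T_e.
Key observation: the cycle T_c -> T_d -> T_c can never break — each member waits on the next; T_h is caught in further circular waits and T_f and T_e wait into the deadlock from upstream.
One completion order for the rest: T_b, T_i, T_g.
Walking it through:
  T_b: no waits; runs immediately, freeing m15
  T_i: no waits; runs immediately, freeing m6
  T_g waits on m15 — all released -> runs and releases m5


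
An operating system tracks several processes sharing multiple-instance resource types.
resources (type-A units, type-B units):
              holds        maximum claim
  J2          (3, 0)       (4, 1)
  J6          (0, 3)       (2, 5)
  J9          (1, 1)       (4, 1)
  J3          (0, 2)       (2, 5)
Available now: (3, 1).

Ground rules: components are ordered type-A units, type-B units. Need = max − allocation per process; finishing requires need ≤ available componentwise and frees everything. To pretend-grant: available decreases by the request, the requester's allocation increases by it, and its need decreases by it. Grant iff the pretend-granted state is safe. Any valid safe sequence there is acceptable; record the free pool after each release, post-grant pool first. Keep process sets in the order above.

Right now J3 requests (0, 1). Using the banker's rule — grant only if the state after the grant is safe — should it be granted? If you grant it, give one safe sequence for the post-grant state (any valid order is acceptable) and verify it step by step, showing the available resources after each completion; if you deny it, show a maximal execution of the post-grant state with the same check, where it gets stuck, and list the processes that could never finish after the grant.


DENY. Granting would leave the state unsafe.
Key observation: even finishing J9, J2 leaves just (7, 1) free — too little type-B units for any of the remaining processes.
After a pretend grant, a maximal execution: J9, J2 — then nothing else fits. Check, step by step:
  pool = (3, 0)
  run J9 (needs (3, 0), free (3, 0)); after release of (1, 1) the pool is (4, 1)
  run J2 (needs (1, 1), free (4, 1)); after release of (3, 0) the pool is (7, 1)
  blocked: J6 wants (2, 2), pool (7, 1) — not enough type-B units
  blocked: J3 wants (2, 2), pool (7, 1) — not enough type-B units
Post-grant, the permanently blocked set is J6 and J3.


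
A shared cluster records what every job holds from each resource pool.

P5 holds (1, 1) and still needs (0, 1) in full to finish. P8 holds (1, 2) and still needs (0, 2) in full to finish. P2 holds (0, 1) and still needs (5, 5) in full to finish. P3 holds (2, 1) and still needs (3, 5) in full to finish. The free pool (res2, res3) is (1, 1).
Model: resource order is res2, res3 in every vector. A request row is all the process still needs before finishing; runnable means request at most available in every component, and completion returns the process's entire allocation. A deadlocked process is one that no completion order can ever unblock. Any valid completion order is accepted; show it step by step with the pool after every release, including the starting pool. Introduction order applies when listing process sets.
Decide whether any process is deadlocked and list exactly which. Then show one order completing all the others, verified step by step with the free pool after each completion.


Deadlocked set: P2 and P3.
Key observation: the pool after P5, P8 is (3, 4); every surviving request exceeds it in res3, so progress ends there.
A valid finishing order for the others: P5, P8. Check, step by step:
  pool = (1, 1)
  run P5 (needs (0, 1), free (1, 1)); after release of (1, 1) the pool is (2, 2)
  run P8 (needs (0, 2), free (2, 2)); after release of (1, 2) the pool is (3, 4)
None of the blocked processes ever fits:
  P2 still needs (5, 5) but only (3, 4) is free — short on res2 and res3
  P3 still needs (3, 5) but only (3, 4) is free — short on res3


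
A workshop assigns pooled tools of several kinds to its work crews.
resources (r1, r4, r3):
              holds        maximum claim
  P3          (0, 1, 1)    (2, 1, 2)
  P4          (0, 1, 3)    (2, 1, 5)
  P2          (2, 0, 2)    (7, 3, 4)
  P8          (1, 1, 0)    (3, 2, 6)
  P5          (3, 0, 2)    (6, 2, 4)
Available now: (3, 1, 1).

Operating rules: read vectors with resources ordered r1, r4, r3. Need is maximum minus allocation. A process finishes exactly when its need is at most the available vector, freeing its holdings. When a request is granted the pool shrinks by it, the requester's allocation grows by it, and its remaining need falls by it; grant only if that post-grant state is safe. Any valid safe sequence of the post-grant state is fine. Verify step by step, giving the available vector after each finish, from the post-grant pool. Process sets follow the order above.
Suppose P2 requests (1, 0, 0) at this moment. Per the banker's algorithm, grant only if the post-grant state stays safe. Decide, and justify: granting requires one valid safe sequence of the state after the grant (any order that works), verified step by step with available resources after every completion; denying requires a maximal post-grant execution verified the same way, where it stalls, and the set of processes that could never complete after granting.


DENY. Granting would leave the state unsafe.
Key observation: after P3, P4 the pool peaks at (2, 3, 5), and each blocked process is short somewhere: P2 on r1; P8 on r3; P5 on r1.
On the post-grant state, P3, P4 is a maximal run — nothing extends it. Walking it through:
  pool = (2, 1, 1)
  run P3 (needs (2, 0, 1), free (2, 1, 1)); after release of (0, 1, 1) the pool is (2, 2, 2)
  run P4 (needs (2, 0, 2), free (2, 2, 2)); after release of (0, 1, 3) the pool is (2, 3, 5)
  P2 still needs (4, 3, 2) but only (2, 3, 5) is free — short on r1
  P8 still needs (2, 1, 6) but only (2, 3, 5) is free — short on r3
  P5 still needs (3, 2, 2) but only (2, 3, 5) is free — short on r1
Had the request been granted, P2, P8 and P5 could never finish.


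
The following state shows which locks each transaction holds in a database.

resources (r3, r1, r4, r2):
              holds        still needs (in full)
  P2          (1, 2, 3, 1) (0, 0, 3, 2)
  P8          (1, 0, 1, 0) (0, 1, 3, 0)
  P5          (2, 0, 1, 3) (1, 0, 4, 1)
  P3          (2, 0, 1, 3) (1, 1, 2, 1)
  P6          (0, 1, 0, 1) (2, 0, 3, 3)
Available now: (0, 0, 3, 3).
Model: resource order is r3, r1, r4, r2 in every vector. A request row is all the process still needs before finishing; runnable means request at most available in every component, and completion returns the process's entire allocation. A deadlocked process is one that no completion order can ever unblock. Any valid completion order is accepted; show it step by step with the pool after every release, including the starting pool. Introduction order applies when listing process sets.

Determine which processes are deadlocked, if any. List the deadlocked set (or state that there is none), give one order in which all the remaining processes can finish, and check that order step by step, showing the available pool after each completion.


Nothing here is deadlocked.
Key observation: P2 fits the free pool immediately, and its release cascades until everyone finishes.
A valid finishing order for the others: P2, P5, P3, P8, P6. Check, step by step:
  pool = (0, 0, 3, 3)
  P2: need (0, 0, 3, 2) fits (0, 0, 3, 3); releases (1, 2, 3, 1), pool now (1, 2, 6, 4)
  P5: need (1, 0, 4, 1) fits (1, 2, 6, 4); releases (2, 0, 1, 3), pool now (3, 2, 7, 7)
  P3: need (1, 1, 2, 1) fits (3, 2, 7, 7); releases (2, 0, 1, 3), pool now (5, 2, 8, 10)
  P8: need (0, 1, 3, 0) fits (5, 2, 8, 10); releases (1, 0, 1, 0), pool now (6, 2, 9, 10)
  P6: need (2, 0, 3, 3) fits (6, 2, 9, 10); releases (0, 1, 0, 1), pool now (6, 3, 9, 11)


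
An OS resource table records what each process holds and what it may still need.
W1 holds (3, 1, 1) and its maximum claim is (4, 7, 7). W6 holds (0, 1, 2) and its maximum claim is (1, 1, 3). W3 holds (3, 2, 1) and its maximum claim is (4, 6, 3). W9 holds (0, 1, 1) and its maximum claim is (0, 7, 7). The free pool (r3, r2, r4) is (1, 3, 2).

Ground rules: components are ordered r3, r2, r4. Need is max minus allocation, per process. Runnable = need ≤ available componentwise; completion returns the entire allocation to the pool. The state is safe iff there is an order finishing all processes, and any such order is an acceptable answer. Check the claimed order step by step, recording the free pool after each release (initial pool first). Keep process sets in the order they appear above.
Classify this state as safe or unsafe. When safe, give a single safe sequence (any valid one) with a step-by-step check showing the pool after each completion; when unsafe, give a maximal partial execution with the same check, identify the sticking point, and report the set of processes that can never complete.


The state is UNSAFE.
Key observation: W6, W3 can finish, but then (4, 6, 5) is all there is, and the blocked group's r4 demands exceed it.
The run W6, W3 cannot be extended any further. Step-by-step check:
  pool = (1, 3, 2)
  run W6 (needs (1, 0, 1), free (1, 3, 2)); after release of (0, 1, 2) the pool is (1, 4, 4)
  run W3 (needs (1, 4, 2), free (1, 4, 4)); after release of (3, 2, 1) the pool is (4, 6, 5)
  W1 still needs (1, 6, 6) but only (4, 6, 5) is free — short on r4
  W9 still needs (0, 6, 6) but only (4, 6, 5) is free — short on r4
Processes that can never finish: W1 and W9.


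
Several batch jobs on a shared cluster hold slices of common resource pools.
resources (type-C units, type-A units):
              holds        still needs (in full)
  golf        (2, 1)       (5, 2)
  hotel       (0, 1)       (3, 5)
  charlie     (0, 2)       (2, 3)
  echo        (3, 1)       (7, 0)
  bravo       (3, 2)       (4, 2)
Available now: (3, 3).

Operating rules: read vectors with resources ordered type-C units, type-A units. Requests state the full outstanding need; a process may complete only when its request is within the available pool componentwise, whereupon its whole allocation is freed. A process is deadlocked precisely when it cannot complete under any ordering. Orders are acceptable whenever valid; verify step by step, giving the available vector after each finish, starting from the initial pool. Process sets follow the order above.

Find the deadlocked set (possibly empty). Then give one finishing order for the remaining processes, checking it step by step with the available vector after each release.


Deadlocked: golf, echo and bravo.
Key observation: no order helps: past charlie, hotel, the free pool tops out at (3, 6), below what each blocked process needs in type-C units.
One completion order for the rest: charlie, hotel. Verifying each step:
  pool = (3, 3)
  charlie: need (2, 3) fits (3, 3); releases (0, 2), pool now (3, 5)
  hotel: need (3, 5) fits (3, 5); releases (0, 1), pool now (3, 6)
The stuck group stays short no matter what:
  golf cannot run: need (5, 2) vs free (3, 6) (insufficient type-C units)
  echo cannot run: need (7, 0) vs free (3, 6) (insufficient type-C units)
  bravo cannot run: need (4, 2) vs free (3, 6) (insufficient type-C units)


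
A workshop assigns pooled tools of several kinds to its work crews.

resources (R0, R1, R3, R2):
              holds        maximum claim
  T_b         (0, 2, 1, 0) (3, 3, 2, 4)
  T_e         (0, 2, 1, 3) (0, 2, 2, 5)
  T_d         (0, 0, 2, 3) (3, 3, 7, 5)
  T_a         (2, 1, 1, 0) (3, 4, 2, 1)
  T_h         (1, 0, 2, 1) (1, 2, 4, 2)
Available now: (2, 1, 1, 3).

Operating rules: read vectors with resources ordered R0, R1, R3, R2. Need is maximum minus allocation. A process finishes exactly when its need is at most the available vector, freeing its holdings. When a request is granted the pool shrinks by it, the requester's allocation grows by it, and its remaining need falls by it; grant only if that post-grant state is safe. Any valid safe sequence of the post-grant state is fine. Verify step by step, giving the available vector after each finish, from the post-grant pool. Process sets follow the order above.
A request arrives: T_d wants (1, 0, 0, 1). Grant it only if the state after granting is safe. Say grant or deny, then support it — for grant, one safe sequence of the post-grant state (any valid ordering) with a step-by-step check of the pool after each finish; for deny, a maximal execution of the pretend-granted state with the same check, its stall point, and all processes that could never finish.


GRANT — the state after the grant stays safe, e.g. via T_e, T_a, T_h, T_b, T_d.
Key observation: after the grant the pool drops to (1, 1, 1, 2), which still lets T_e finish first and unwind the rest.
Check on the post-grant state, step by step:
  pool = (1, 1, 1, 2)
  run T_e (needs (0, 0, 1, 2), free (1, 1, 1, 2)); after release of (0, 2, 1, 3) the pool is (1, 3, 2, 5)
  run T_a (needs (1, 3, 1, 1), free (1, 3, 2, 5)); after release of (2, 1, 1, 0) the pool is (3, 4, 3, 5)
  run T_h (needs (0, 2, 2, 1), free (3, 4, 3, 5)); after release of (1, 0, 2, 1) the pool is (4, 4, 5, 6)
  run T_b (needs (3, 1, 1, 4), free (4, 4, 5, 6)); after release of (0, 2, 1, 0) the pool is (4, 6, 6, 6)
  run T_d (needs (2, 3, 5, 1), free (4, 6, 6, 6)); after release of (1, 0, 2, 4) the pool is (5, 6, 8, 10)


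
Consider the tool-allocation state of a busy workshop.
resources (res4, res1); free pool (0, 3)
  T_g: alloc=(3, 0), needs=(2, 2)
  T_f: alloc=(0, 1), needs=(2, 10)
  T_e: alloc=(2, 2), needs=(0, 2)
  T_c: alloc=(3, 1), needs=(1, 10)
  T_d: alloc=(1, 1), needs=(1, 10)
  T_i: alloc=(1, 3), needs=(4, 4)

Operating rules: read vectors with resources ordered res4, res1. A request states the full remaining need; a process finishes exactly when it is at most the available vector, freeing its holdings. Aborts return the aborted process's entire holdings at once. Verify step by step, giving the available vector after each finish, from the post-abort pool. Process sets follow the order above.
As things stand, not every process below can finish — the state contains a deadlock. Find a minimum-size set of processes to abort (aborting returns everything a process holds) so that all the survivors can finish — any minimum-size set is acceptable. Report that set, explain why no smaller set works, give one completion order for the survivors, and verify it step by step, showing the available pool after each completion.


Abort T_f and T_c.
Key observation: aborting T_f and T_c returns (3, 2), and T_d — hopeless before — runs at step 4 with the returned capacity in the pool.
Why nothing smaller works — every single abort fails: T_g alone leaves T_f blocked (short on res1); T_f alone leaves T_c blocked (short on res1); T_e alone leaves T_f blocked (short on res1); T_c alone leaves T_f blocked (short on res1); T_d alone leaves T_f blocked (short on res1); T_i alone leaves T_f blocked (short on res1).
Survivors finish in the order: T_e, T_g, T_i, T_d. Check, step by step (pool after the aborts first):
  pool = (3, 5)
  T_e needs (0, 2) <= (3, 5) -> finishes; pool += (2, 2) = (5, 7)
  T_g needs (2, 2) <= (5, 7) -> finishes; pool += (3, 0) = (8, 7)
  T_i needs (4, 4) <= (8, 7) -> finishes; pool += (1, 3) = (9, 10)
  T_d needs (1, 10) <= (9, 10) -> finishes; pool += (1, 1) = (10, 11)


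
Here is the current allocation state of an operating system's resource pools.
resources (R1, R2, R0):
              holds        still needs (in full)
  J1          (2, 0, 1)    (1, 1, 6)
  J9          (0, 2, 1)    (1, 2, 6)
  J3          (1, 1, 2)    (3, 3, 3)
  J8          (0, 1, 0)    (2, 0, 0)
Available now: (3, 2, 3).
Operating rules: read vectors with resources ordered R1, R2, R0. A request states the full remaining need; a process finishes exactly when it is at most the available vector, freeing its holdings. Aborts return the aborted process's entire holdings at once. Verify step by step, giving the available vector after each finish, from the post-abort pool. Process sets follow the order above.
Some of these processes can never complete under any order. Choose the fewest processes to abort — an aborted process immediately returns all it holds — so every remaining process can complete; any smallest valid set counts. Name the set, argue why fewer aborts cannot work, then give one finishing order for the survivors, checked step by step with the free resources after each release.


The answer: abort J9.
Key observation: no ordering could ever have run J1 before the abort of J9; with (0, 2, 1) back in the pool it fits at step 3.
No smaller set exists: with zero aborts the deadlock remains.
One survivor order: J3, J8, J1. Walking it through (post-abort pool first):
  pool = (3, 4, 4)
  J3 needs (3, 3, 3) <= (3, 4, 4) -> finishes; pool += (1, 1, 2) = (4, 5, 6)
  J8 needs (2, 0, 0) <= (4, 5, 6) -> finishes; pool += (0, 1, 0) = (4, 6, 6)
  J1 needs (1, 1, 6) <= (4, 6, 6) -> finishes; pool += (2, 0, 1) = (6, 6, 7)


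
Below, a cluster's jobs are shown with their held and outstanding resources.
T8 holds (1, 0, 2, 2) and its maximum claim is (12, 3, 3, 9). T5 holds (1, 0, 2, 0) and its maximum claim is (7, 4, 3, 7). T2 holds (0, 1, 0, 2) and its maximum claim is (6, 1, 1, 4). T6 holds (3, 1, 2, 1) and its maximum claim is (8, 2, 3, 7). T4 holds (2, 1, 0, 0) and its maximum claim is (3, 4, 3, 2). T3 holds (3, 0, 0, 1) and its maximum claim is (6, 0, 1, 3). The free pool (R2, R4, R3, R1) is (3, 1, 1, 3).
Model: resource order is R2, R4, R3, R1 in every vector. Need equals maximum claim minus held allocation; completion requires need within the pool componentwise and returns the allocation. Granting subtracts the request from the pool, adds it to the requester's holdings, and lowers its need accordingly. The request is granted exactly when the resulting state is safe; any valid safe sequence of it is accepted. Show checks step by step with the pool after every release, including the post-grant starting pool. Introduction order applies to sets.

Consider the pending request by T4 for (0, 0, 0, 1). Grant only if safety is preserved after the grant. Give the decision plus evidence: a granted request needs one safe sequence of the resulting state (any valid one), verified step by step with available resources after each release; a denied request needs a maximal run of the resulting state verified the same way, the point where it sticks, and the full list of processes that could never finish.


DENY. Granting would leave the state unsafe.
Key observation: after T3, T2 the pool peaks at (6, 2, 1, 5), and each blocked process is short somewhere: T8 on R2, R4, R1; T5 on R4, R1; T6 on R1; T4 on R4, R3.
Pretend the grant happened; the run T3, T2 goes as far as possible. Step-by-step check:
  pool = (3, 1, 1, 2)
  T3: need (3, 0, 1, 2) fits (3, 1, 1, 2); releases (3, 0, 0, 1), pool now (6, 1, 1, 3)
  T2: need (6, 0, 1, 2) fits (6, 1, 1, 3); releases (0, 1, 0, 2), pool now (6, 2, 1, 5)
  blocked: T8 wants (11, 3, 1, 7), pool (6, 2, 1, 5) — not enough R2, R4 and R1
  blocked: T5 wants (6, 4, 1, 7), pool (6, 2, 1, 5) — not enough R4 and R1
  blocked: T6 wants (5, 1, 1, 6), pool (6, 2, 1, 5) — not enough R1
  blocked: T4 wants (1, 3, 3, 1), pool (6, 2, 1, 5) — not enough R4 and R3
Processes that could never finish after the grant: T8, T5, T6 and T4.
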